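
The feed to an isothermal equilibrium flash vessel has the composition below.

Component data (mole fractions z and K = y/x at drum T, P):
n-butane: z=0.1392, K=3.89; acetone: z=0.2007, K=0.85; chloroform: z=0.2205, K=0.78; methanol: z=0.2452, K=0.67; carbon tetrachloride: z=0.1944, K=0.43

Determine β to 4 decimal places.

Rachford–Rice: g(β) = Σ zᵢ(Kᵢ−1)/(1+β(Kᵢ−1)) = 0.
Check two-phase: ΣzᵢKᵢ = 1.1319 > 1 and Σzᵢ/Kᵢ = 1.3727 > 1, so g(0) = 0.1319 > 0 and g(1) = -0.3727 < 0.
Newton–Raphson from β = 0.5:
  β = 0.5000: g = -0.17440, g' = -0.3751 → β = 0.0350
  β = 0.0350: g = 0.09122, g' = -1.0672 → β = 0.1205
  β = 0.1205: g = 0.01463, g' = -0.7573 → β = 0.1398
  β = 0.1398: g = 0.00047, g' = -0.7097 → β = 0.1405
Converged at β = 0.1405.

β = 0.1405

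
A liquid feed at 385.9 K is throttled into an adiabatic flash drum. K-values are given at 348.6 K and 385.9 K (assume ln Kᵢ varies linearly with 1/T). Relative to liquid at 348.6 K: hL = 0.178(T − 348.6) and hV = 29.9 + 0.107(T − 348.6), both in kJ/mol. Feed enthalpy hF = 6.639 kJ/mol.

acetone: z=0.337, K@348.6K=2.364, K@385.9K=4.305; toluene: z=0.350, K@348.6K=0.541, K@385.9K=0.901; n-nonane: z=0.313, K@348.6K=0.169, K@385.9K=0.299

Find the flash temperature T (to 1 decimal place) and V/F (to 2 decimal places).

T = 356.5 K, V/F = 0.18

Adiabatic flash: solve Rachford–Rice at each trial T, then check hF = ψ·hV(T) + (1−ψ)·hL(T).
  T = 348.6 K: K = (2.364, 0.541, 0.169), RR gives ψ = 0.044, H_out = 1.305 kJ/mol
  T = 385.9 K: K = (4.305, 0.901, 0.299), RR gives ψ = 0.552, H_out = 21.676 kJ/mol
  T = 367.2 K: K = (3.236, 0.707, 0.228), RR gives ψ = 0.325, H_out = 12.611 kJ/mol
  T = 357.9 K: K = (2.777, 0.621, 0.197), RR gives ψ = 0.199, H_out = 7.464 kJ/mol
  T = 353.2 K: K = (2.563, 0.579, 0.183), RR gives ψ = 0.125, H_out = 4.524 kJ/mol
  T = 355.5 K: K = (2.666, 0.599, 0.190), RR gives ψ = 0.162, H_out = 5.999 kJ/mol
Linear interpolation between T = 355.5 (H_out = 5.999) and T = 357.9 (H_out = 7.464) on hF = 6.639 gives T ≈ 356.5 K, at which ψ = 0.18.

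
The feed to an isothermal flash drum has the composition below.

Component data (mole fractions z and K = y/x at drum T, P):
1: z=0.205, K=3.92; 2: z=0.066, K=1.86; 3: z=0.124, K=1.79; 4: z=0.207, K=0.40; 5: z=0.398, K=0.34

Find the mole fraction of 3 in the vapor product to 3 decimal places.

Material balance + equilibrium reduce to Σ zᵢ(Kᵢ−1)/(1+V/F(Kᵢ−1)) = 0.
g(0) = ΣzᵢKᵢ − 1 = 0.366 and g(1) = 1 − Σzᵢ/Kᵢ = -0.845, so a root lies in (0, 1).
Newton iteration, V/F⁰ = 0.5:
  V/F = 0.500: g = -0.2162, g' = -0.891 → V/F = 0.257
  V/F = 0.257: g = 0.0065, g' = -1.012 → V/F = 0.264
Converged at V/F = 0.264.
Compositions from xᵢ = zᵢ/(1+V/F(Kᵢ−1)), yᵢ = Kᵢxᵢ:
  1: x = 0.116, y = 0.454
  2: x = 0.054, y = 0.100
  3: x = 0.103, y = 0.184
  4: x = 0.246, y = 0.098
  5: x = 0.482, y = 0.164

y_3 = 0.184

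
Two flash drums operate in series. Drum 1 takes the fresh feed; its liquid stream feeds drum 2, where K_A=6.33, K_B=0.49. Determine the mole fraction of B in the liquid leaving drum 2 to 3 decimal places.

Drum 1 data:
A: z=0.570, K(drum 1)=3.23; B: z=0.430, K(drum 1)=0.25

x_B (drum 2) = 0.913

Drum 1:
Binary case is linear: z₁(K₁−1)(1+ψ₁(K₂−1)) + z₂(K₂−1)(1+ψ₁(K₁−1)) = 0
⇒ ψ₁ = [z₁(K₁−1)+z₂(K₂−1)] / [−(K₁−1)(K₂−1)] = 0.9486/1.6725 = 0.567
Drum-1 compositions:
  A: x = 0.252, y = 0.813
  B: x = 0.748, y = 0.187
Drum-2 feed = drum-1 liquid: z₂ = (0.2517, 0.7483).
Drum 2:
Let ψ₂ = V/F and solve Σ zᵢ(Kᵢ−1)/(1+ψ₂(Kᵢ−1)) = 0.
g(0) = ΣzᵢKᵢ − 1 = 0.960 and g(1) = 1 − Σzᵢ/Kᵢ = -0.567, so a root lies in (0, 1).
Binary case is linear: z₁(K₁−1)(1+ψ₂(K₂−1)) + z₂(K₂−1)(1+ψ₂(K₁−1)) = 0
⇒ ψ₂ = [z₁(K₁−1)+z₂(K₂−1)] / [−(K₁−1)(K₂−1)] = 0.9598/2.7183 = 0.353
  A: x = 0.087, y = 0.553
  B: x = 0.913, y = 0.447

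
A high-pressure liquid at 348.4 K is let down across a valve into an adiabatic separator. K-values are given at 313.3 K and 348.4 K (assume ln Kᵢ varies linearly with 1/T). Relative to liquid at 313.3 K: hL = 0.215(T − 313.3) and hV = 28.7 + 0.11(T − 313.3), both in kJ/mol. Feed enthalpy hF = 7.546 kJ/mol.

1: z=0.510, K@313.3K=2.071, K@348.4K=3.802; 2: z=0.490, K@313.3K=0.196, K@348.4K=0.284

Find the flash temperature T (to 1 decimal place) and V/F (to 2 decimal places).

Adiabatic flash: solve Rachford–Rice at each trial T, then check hF = ψ·hV(T) + (1−ψ)·hL(T).
  T = 313.3 K: K = (2.071, 0.196), RR gives ψ = 0.177, H_out = 5.075 kJ/mol
  T = 348.4 K: K = (3.802, 0.284), RR gives ψ = 0.537, H_out = 20.990 kJ/mol
  T = 330.9 K: K = (2.854, 0.238), RR gives ψ = 0.405, H_out = 14.669 kJ/mol
  T = 322.1 K: K = (2.442, 0.217), RR gives ψ = 0.311, H_out = 10.538 kJ/mol
  T = 317.7 K: K = (2.251, 0.206), RR gives ψ = 0.251, H_out = 8.032 kJ/mol
  T = 315.5 K: K = (2.160, 0.201), RR gives ψ = 0.216, H_out = 6.621 kJ/mol
Linear interpolation between T = 315.5 (H_out = 6.621) and T = 317.7 (H_out = 8.032) on hF = 7.546 gives T ≈ 316.9 K, at which ψ = 0.24.

T = 316.9 K, V/F = 0.24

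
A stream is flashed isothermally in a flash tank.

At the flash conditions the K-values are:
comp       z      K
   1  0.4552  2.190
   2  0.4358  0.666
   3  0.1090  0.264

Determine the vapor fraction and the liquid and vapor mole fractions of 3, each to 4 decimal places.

Rachford–Rice: g(ψ) = Σ zᵢ(Kᵢ−1)/(1+ψ(Kᵢ−1)) = 0.
Feasibility: ΣzᵢKᵢ = 1.3159, Σzᵢ/Kᵢ = 1.2751 — both > 1, two phases present.
Newton–Raphson from ψ = 0.5:
  ψ = 0.5000: g = 0.03794, g' = -0.4713 → ψ = 0.5805
  ψ = 0.5805: g = -0.00026, g' = -0.4803 → ψ = 0.5800
Converged at ψ = 0.5800.
Compositions from xᵢ = zᵢ/(1+ψ(Kᵢ−1)), yᵢ = Kᵢxᵢ:
  1: x = 0.2693, y = 0.5898
  2: x = 0.5405, y = 0.3600
  3: x = 0.1902, y = 0.0502

ψ = 0.5800, x_3 = 0.1902, y_3 = 0.0502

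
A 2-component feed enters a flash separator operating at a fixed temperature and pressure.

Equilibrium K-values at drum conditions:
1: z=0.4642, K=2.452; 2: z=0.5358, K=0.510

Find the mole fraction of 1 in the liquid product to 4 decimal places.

Let ψ = V/F and solve Σ zᵢ(Kᵢ−1)/(1+ψ(Kᵢ−1)) = 0.
g(0) = ΣzᵢKᵢ − 1 = 0.4115 and g(1) = 1 − Σzᵢ/Kᵢ = -0.2399, so a root lies in (0, 1).
Binary case is linear: z₁(K₁−1)(1+ψ(K₂−1)) + z₂(K₂−1)(1+ψ(K₁−1)) = 0
⇒ ψ = [z₁(K₁−1)+z₂(K₂−1)] / [−(K₁−1)(K₂−1)] = 0.41148/0.71148 = 0.5783
Compositions from xᵢ = zᵢ/(1+ψ(Kᵢ−1)), yᵢ = Kᵢxᵢ:
  1: x = 0.2523, y = 0.6187
  2: x = 0.7477, y = 0.3813

x_1 = 0.2523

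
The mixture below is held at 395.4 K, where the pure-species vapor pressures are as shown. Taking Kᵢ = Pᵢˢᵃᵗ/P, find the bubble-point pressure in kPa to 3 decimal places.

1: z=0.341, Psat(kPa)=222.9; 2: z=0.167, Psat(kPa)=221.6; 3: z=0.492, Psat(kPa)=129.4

Pbub = 176.681 kPa

At the bubble point ψ → 0, so ΣzᵢKᵢ = 1 with Kᵢ = Pᵢˢᵃᵗ/P ⇒ P = ΣzᵢPᵢˢᵃᵗ.
P = 0.341·222.9 + 0.167·221.6 + 0.492·129.4 = 176.681 kPa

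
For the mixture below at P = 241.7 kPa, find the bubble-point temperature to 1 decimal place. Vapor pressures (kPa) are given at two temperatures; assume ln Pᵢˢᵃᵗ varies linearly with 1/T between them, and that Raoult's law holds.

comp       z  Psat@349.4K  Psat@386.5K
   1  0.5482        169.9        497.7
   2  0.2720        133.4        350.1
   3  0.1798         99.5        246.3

Bubble-point temperature: ΣzᵢPᵢˢᵃᵗ(T) = P. Interpolate ln Pᵢˢᵃᵗ = aᵢ + bᵢ/T.
  T = 349.4 K: ΣzᵢPᵢˢᵃᵗ = 147.31 kPa
  T = 386.5 K: ΣzᵢPᵢˢᵃᵗ = 412.35 kPa
  T = 367.9 K: ΣzᵢPᵢˢᵃᵗ = 252.47 kPa
  T = 358.6 K: ΣzᵢPᵢˢᵃᵗ = 193.89 kPa
  T = 363.2 K: ΣzᵢPᵢˢᵃᵗ = 221.30 kPa
  T = 365.5 K: ΣzᵢPᵢˢᵃᵗ = 236.14 kPa
Interpolating between 365.5 K and 367.9 K gives T ≈ 366.3 K.

T = 366.3 K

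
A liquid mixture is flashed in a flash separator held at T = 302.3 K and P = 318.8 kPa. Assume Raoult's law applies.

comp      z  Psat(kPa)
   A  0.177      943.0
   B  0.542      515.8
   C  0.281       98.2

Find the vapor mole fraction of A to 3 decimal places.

y_A = 0.220

Raoult's law: Kᵢ = Pᵢˢᵃᵗ/P = Pᵢˢᵃᵗ/318.8.
  K_A = 943.0/318.8 = 2.95797, K_B = 515.8/318.8 = 1.61794, K_C = 98.2/318.8 = 0.30803
Let ψ = V/F and solve Σ zᵢ(Kᵢ−1)/(1+ψ(Kᵢ−1)) = 0.
g(0) = ΣzᵢKᵢ − 1 = 0.487 and g(1) = 1 − Σzᵢ/Kᵢ = -0.307, so a root lies in (0, 1).
Newton iteration, ψ⁰ = 0.5:
  ψ = 0.500: g = 0.1337, g' = -0.609 → ψ = 0.720
  ψ = 0.720: g = -0.0116, g' = -0.750 → ψ = 0.704
Converged at ψ = 0.704.
Compositions from xᵢ = zᵢ/(1+ψ(Kᵢ−1)), yᵢ = Kᵢxᵢ:
  A: x = 0.074, y = 0.220
  B: x = 0.378, y = 0.611
  C: x = 0.548, y = 0.169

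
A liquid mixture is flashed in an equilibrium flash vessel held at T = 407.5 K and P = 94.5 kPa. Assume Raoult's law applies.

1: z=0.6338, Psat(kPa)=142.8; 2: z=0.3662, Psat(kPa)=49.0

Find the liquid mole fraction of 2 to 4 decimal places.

x_2 = 0.5149

Raoult's law: Kᵢ = Pᵢˢᵃᵗ/P = Pᵢˢᵃᵗ/94.5.
  K_1 = 142.8/94.5 = 1.511111, K_2 = 49.0/94.5 = 0.518519
Let β = V/F and solve Σ zᵢ(Kᵢ−1)/(1+β(Kᵢ−1)) = 0.
Check two-phase: ΣzᵢKᵢ = 1.1476 > 1 and Σzᵢ/Kᵢ = 1.1257 > 1, so g(0) = 0.1476 > 0 and g(1) = -0.1257 < 0.
Binary case is linear: z₁(K₁−1)(1+β(K₂−1)) + z₂(K₂−1)(1+β(K₁−1)) = 0
⇒ β = [z₁(K₁−1)+z₂(K₂−1)] / [−(K₁−1)(K₂−1)] = 0.14762/0.24609 = 0.5999
Compositions from xᵢ = zᵢ/(1+β(Kᵢ−1)), yᵢ = Kᵢxᵢ:
  1: x = 0.4851, y = 0.7330
  2: x = 0.5149, y = 0.2670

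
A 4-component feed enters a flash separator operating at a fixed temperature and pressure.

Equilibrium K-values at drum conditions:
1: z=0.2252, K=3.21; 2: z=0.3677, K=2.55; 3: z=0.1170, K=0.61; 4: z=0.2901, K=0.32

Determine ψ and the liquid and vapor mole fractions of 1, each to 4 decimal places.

ψ = 0.7325, x_1 = 0.0860, y_1 = 0.2760

Material balance + equilibrium reduce to Σ zᵢ(Kᵢ−1)/(1+ψ(Kᵢ−1)) = 0.
Feasibility: ΣzᵢKᵢ = 1.8247, Σzᵢ/Kᵢ = 1.3127 — both > 1, two phases present.
Newton–Raphson from ψ = 0.4:
  ψ = 0.4000: g = 0.29094, g' = -0.9246 → ψ = 0.7147
  ψ = 0.7147: g = 0.01631, g' = -0.9061 → ψ = 0.7327
  ψ = 0.7327: g = -0.00014, g' = -0.9217 → ψ = 0.7325
Converged at ψ = 0.7325.
Compositions from xᵢ = zᵢ/(1+ψ(Kᵢ−1)), yᵢ = Kᵢxᵢ:
  1: x = 0.0860, y = 0.2760
  2: x = 0.1722, y = 0.4391
  3: x = 0.1638, y = 0.0999
  4: x = 0.5780, y = 0.1850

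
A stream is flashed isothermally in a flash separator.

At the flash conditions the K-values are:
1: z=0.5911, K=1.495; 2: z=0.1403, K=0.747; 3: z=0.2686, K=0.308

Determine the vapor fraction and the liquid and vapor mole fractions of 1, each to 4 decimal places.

ψ = 0.2427, x_1 = 0.5277, y_1 = 0.7889

Rachford–Rice: g(ψ) = Σ zᵢ(Kᵢ−1)/(1+ψ(Kᵢ−1)) = 0.
g(0) = ΣzᵢKᵢ − 1 = 0.0712 and g(1) = 1 − Σzᵢ/Kᵢ = -0.4553, so a root lies in (0, 1).
Iterate (Newton) starting at ψ = 0.5:
  ψ = 0.5000: g = -0.09030, g' = -0.4056 → ψ = 0.2773
  ψ = 0.2773: g = -0.01092, g' = -0.3193 → ψ = 0.2432
  ψ = 0.2432: g = -0.00014, g' = -0.3115 → ψ = 0.2427
Converged at ψ = 0.2427.
Compositions from xᵢ = zᵢ/(1+ψ(Kᵢ−1)), yᵢ = Kᵢxᵢ:
  1: x = 0.5277, y = 0.7889
  2: x = 0.1495, y = 0.1117
  3: x = 0.3228, y = 0.0994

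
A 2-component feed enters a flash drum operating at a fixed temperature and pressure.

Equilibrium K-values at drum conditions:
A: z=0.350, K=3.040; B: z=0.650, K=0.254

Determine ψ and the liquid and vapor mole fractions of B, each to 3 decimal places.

ψ = 0.151, x_B = 0.732, y_B = 0.186

Material balance + equilibrium reduce to Σ zᵢ(Kᵢ−1)/(1+ψ(Kᵢ−1)) = 0.
Check two-phase: ΣzᵢKᵢ = 1.229 > 1 and Σzᵢ/Kᵢ = 2.674 > 1, so g(0) = 0.229 > 0 and g(1) = -1.674 < 0.
Binary case is linear: z₁(K₁−1)(1+ψ(K₂−1)) + z₂(K₂−1)(1+ψ(K₁−1)) = 0
⇒ ψ = [z₁(K₁−1)+z₂(K₂−1)] / [−(K₁−1)(K₂−1)] = 0.2291/1.5218 = 0.151
Compositions from xᵢ = zᵢ/(1+ψ(Kᵢ−1)), yᵢ = Kᵢxᵢ:
  A: x = 0.268, y = 0.814
  B: x = 0.732, y = 0.186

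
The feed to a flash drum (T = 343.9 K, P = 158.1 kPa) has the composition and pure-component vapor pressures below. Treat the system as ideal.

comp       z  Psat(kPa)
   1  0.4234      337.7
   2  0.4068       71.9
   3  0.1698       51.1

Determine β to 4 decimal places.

Raoult's law: Kᵢ = Pᵢˢᵃᵗ/P = Pᵢˢᵃᵗ/158.1.
  K_1 = 337.7/158.1 = 2.135990, K_2 = 71.9/158.1 = 0.454775, K_3 = 51.1/158.1 = 0.323213
Material balance + equilibrium reduce to Σ zᵢ(Kᵢ−1)/(1+β(Kᵢ−1)) = 0.
g(0) = ΣzᵢKᵢ − 1 = 0.1443 and g(1) = 1 − Σzᵢ/Kᵢ = -0.6181, so a root lies in (0, 1).
Iterate (Newton) starting at β = 0.46:
  β = 0.4600: g = -0.14701, g' = -0.6151 → β = 0.2210
  β = 0.2210: g = -0.00286, g' = -0.6130 → β = 0.2163
Converged at β = 0.2163.

β = 0.2163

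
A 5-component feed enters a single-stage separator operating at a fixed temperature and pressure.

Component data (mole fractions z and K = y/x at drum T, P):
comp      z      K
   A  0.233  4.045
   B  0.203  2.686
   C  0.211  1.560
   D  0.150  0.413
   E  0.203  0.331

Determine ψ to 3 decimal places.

Rachford–Rice: g(ψ) = Σ zᵢ(Kᵢ−1)/(1+ψ(Kᵢ−1)) = 0.
g(0) = ΣzᵢKᵢ − 1 = 0.946 and g(1) = 1 − Σzᵢ/Kᵢ = -0.245, so a root lies in (0, 1).
Newton–Raphson from ψ = 0.58:
  ψ = 0.580: g = 0.1633, g' = -0.829 → ψ = 0.777
  ψ = 0.777: g = -0.0034, g' = -0.900 → ψ = 0.773
Converged at ψ = 0.773.

ψ = 0.773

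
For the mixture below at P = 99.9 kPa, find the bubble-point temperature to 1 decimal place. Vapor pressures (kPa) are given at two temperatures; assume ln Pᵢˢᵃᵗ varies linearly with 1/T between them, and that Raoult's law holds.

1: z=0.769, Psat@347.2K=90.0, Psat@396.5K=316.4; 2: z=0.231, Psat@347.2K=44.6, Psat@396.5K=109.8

T = 355.5 K

Bubble-point temperature: ΣzᵢPᵢˢᵃᵗ(T) = P. Interpolate ln Pᵢˢᵃᵗ = aᵢ + bᵢ/T.
  T = 347.2 K: ΣzᵢPᵢˢᵃᵗ = 79.51 kPa
  T = 396.5 K: ΣzᵢPᵢˢᵃᵗ = 268.68 kPa
  T = 371.9 K: ΣzᵢPᵢˢᵃᵗ = 152.13 kPa
  T = 359.5 K: ΣzᵢPᵢˢᵃᵗ = 111.02 kPa
  T = 353.4 K: ΣzᵢPᵢˢᵃᵗ = 94.34 kPa
  T = 356.4 K: ΣzᵢPᵢˢᵃᵗ = 102.27 kPa
  T = 354.9 K: ΣzᵢPᵢˢᵃᵗ = 98.24 kPa
Interpolating between 354.9 K and 356.4 K gives T ≈ 355.5 K.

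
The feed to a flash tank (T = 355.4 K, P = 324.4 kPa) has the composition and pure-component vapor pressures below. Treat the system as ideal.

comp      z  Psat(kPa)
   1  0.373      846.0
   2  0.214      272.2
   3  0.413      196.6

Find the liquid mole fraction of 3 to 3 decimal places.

x_3 = 0.588

Raoult's law: Kᵢ = Pᵢˢᵃᵗ/P = Pᵢˢᵃᵗ/324.4.
  K_1 = 846.0/324.4 = 2.60789, K_2 = 272.2/324.4 = 0.83909, K_3 = 196.6/324.4 = 0.60604
Let ψ = V/F and solve Σ zᵢ(Kᵢ−1)/(1+ψ(Kᵢ−1)) = 0.
g(0) = ΣzᵢKᵢ − 1 = 0.403 and g(1) = 1 − Σzᵢ/Kᵢ = -0.080, so a root lies in (0, 1).
Newton iteration, ψ⁰ = 0.32:
  ψ = 0.320: g = 0.1735, g' = -0.510 → ψ = 0.660
  ψ = 0.660: g = 0.0326, g' = -0.351 → ψ = 0.753
  ψ = 0.753: g = 0.0008, g' = -0.334 → ψ = 0.755
Converged at ψ = 0.755.
Compositions from xᵢ = zᵢ/(1+ψ(Kᵢ−1)), yᵢ = Kᵢxᵢ:
  1: x = 0.168, y = 0.439
  2: x = 0.244, y = 0.204
  3: x = 0.588, y = 0.356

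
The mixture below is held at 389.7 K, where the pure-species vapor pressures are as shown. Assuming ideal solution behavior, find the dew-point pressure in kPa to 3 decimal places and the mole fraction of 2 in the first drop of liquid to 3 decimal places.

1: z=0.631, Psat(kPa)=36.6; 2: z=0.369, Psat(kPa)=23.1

Pdew = 30.107 kPa, x_2 = 0.481

At the dew point ψ → 1, so Σzᵢ/Kᵢ = 1 with Kᵢ = Pᵢˢᵃᵗ/P ⇒ 1/P = Σzᵢ/Pᵢˢᵃᵗ.
1/P = 0.631/36.6 + 0.369/23.1 = 0.033214 ⇒ P = 30.107 kPa
xᵢ = zᵢP/Pᵢˢᵃᵗ ⇒ x_2 = 0.369·30.107/23.1 = 0.481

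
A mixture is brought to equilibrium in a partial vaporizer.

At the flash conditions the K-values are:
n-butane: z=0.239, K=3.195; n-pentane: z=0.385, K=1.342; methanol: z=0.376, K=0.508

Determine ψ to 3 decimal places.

ψ = 0.773

Material balance + equilibrium reduce to Σ zᵢ(Kᵢ−1)/(1+ψ(Kᵢ−1)) = 0.
Feasibility: ΣzᵢKᵢ = 1.471, Σzᵢ/Kᵢ = 1.102 — both > 1, two phases present.
Iterate (Newton) starting at ψ = 0.37:
  ψ = 0.370: g = 0.1802, g' = -0.522 → ψ = 0.715
  ψ = 0.715: g = 0.0245, g' = -0.420 → ψ = 0.774
  ψ = 0.774: g = -0.0001, g' = -0.424 → ψ = 0.773
Converged at ψ = 0.773.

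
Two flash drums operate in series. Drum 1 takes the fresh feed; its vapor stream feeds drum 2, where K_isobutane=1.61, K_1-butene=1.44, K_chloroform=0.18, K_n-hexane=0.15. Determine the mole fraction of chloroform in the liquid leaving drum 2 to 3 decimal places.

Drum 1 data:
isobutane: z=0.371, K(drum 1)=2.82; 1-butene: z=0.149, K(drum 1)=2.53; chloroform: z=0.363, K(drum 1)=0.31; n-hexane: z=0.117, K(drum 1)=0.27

Drum 1:
Rachford–Rice: g(ψ₁) = Σ zᵢ(Kᵢ−1)/(1+ψ₁(Kᵢ−1)) = 0.
Check two-phase: ΣzᵢKᵢ = 1.567 > 1 and Σzᵢ/Kᵢ = 1.795 > 1, so g(0) = 0.567 > 0 and g(1) = -0.795 < 0.
Newton iteration, ψ₁⁰ = 0.5:
  ψ₁ = 0.500: g = -0.0342, g' = -1.006 → ψ₁ = 0.466
Converged at ψ₁ = 0.466.
Drum-1 compositions:
  isobutane: x = 0.201, y = 0.566
  1-butene: x = 0.087, y = 0.220
  chloroform: x = 0.535, y = 0.166
  n-hexane: x = 0.177, y = 0.048
Drum-2 feed = drum-1 vapor: z₂ = (0.5662, 0.2201, 0.1658, 0.0479).
Drum 2:
Material balance + equilibrium reduce to Σ zᵢ(Kᵢ−1)/(1+ψ₂(Kᵢ−1)) = 0.
Check two-phase: ΣzᵢKᵢ = 1.266 > 1 and Σzᵢ/Kᵢ = 1.745 > 1, so g(0) = 0.266 > 0 and g(1) = -0.745 < 0.
Iterate (Newton) starting at ψ₂ = 0.6:
  ψ₂ = 0.600: g = -0.0213, g' = -0.716 → ψ₂ = 0.570
  ψ₂ = 0.570: g = -0.0007, g' = -0.667 → ψ₂ = 0.569
Converged at ψ₂ = 0.569.
  isobutane: x = 0.420, y = 0.677
  1-butene: x = 0.176, y = 0.253
  chloroform: x = 0.311, y = 0.056
  n-hexane: x = 0.093, y = 0.014

x_chloroform (drum 2) = 0.311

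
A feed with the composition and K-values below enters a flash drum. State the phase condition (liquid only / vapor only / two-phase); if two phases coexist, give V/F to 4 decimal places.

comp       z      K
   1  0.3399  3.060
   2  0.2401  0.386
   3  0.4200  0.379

ΣzᵢKᵢ = 1.2920; Σzᵢ/Kᵢ = 1.8413.
Both exceed 1, so a two-phase solution exists.
Let ψ = V/F and solve Σ zᵢ(Kᵢ−1)/(1+ψ(Kᵢ−1)) = 0.
Iterate (Newton) starting at ψ = 0.5:
  ψ = 0.5000: g = -0.24608, g' = -0.8792 → ψ = 0.2201
  ψ = 0.2201: g = 0.00918, g' = -1.0211 → ψ = 0.2291
  ψ = 0.2291: g = 0.00006, g' = -1.0085 → ψ = 0.2292
Converged at ψ = 0.2292.

two-phase, V/F = 0.2292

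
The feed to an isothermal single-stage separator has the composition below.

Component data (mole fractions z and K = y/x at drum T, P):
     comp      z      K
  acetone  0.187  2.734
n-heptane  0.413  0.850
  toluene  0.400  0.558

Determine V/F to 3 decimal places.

V/F = 0.160

Material balance + equilibrium reduce to Σ zᵢ(Kᵢ−1)/(1+V/F(Kᵢ−1)) = 0.
Feasibility: ΣzᵢKᵢ = 1.086, Σzᵢ/Kᵢ = 1.271 — both > 1, two phases present.
Newton–Raphson from V/F = 0.6:
  V/F = 0.600: g = -0.1498, g' = -0.291 → V/F = 0.085
  V/F = 0.085: g = 0.0360, g' = -0.521 → V/F = 0.154
  V/F = 0.154: g = 0.0026, g' = -0.450 → V/F = 0.160
Converged at V/F = 0.160.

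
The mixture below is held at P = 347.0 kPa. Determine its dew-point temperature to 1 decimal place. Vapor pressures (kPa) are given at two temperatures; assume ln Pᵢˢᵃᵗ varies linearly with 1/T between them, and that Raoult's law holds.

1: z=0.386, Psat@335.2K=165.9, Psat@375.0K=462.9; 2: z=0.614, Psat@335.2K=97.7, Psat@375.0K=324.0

Dew-point temperature: Σzᵢ·P/Pᵢˢᵃᵗ(T) = 1. Interpolate ln Pᵢˢᵃᵗ = aᵢ + bᵢ/T.
  T = 335.2 K: ΣzᵢP/Pᵢˢᵃᵗ = 2.9881
  T = 375.0 K: ΣzᵢP/Pᵢˢᵃᵗ = 0.9469
  T = 355.1 K: ΣzᵢP/Pᵢˢᵃᵗ = 1.6276
  T = 365.1 K: ΣzᵢP/Pᵢˢᵃᵗ = 1.2304
  T = 370.1 K: ΣzᵢP/Pᵢˢᵃᵗ = 1.0761
  T = 372.6 K: ΣzᵢP/Pᵢˢᵃᵗ = 1.0077
Interpolating between 372.6 K and 375.0 K gives T ≈ 372.9 K.

T = 372.9 K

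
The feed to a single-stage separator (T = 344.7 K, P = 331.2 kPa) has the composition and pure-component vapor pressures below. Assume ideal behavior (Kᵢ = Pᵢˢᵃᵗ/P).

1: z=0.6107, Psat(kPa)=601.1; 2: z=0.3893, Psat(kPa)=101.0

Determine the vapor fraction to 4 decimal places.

Raoult's law: Kᵢ = Pᵢˢᵃᵗ/P = Pᵢˢᵃᵗ/331.2.
  K_1 = 601.1/331.2 = 1.814915, K_2 = 101.0/331.2 = 0.304952
Let ψ = V/F and solve Σ zᵢ(Kᵢ−1)/(1+ψ(Kᵢ−1)) = 0.
Check two-phase: ΣzᵢKᵢ = 1.2271 > 1 and Σzᵢ/Kᵢ = 1.6131 > 1, so g(0) = 0.2271 > 0 and g(1) = -0.6131 < 0.
Newton–Raphson from ψ = 0.65:
  ψ = 0.6500: g = -0.16823, g' = -0.7991 → ψ = 0.4395
  ψ = 0.4395: g = -0.02315, g' = -0.6097 → ψ = 0.4015
  ψ = 0.4015: g = -0.00035, g' = -0.5921 → ψ = 0.4009
Converged at ψ = 0.4009.

ψ = 0.4009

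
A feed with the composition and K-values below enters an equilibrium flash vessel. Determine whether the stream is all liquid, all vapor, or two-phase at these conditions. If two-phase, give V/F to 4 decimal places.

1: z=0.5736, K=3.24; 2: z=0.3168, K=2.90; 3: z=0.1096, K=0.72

ΣzᵢKᵢ = 2.8561; Σzᵢ/Kᵢ = 0.4385.
Since Σzᵢ/Kᵢ < 1 the mixture is above its dew point — single vapor phase.

all vapor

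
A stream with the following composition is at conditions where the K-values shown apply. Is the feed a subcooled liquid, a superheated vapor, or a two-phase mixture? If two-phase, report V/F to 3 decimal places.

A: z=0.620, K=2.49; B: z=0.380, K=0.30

two-phase, V/F = 0.631

ΣzᵢKᵢ = 1.658; Σzᵢ/Kᵢ = 1.516.
Both exceed 1, so a two-phase solution exists.
Material balance + equilibrium reduce to Σ zᵢ(Kᵢ−1)/(1+ψ(Kᵢ−1)) = 0.
Iterate (Newton) starting at ψ = 0.5:
  ψ = 0.500: g = 0.1202, g' = -0.893 → ψ = 0.635
  ψ = 0.635: g = -0.0038, g' = -0.966 → ψ = 0.631
Converged at ψ = 0.631.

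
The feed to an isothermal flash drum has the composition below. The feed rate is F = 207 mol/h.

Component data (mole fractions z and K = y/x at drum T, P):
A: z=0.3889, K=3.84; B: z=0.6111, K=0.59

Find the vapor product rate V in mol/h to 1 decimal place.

Material balance + equilibrium reduce to Σ zᵢ(Kᵢ−1)/(1+ψ(Kᵢ−1)) = 0.
g(0) = ΣzᵢKᵢ − 1 = 0.8539 and g(1) = 1 − Σzᵢ/Kᵢ = -0.1370, so a root lies in (0, 1).
Iterate (Newton) starting at ψ = 0.5:
  ψ = 0.5000: g = 0.14124, g' = -0.6981 → ψ = 0.7023
  ψ = 0.7023: g = 0.01696, g' = -0.5524 → ψ = 0.7330
  ψ = 0.7330: g = 0.00019, g' = -0.5402 → ψ = 0.7334
Converged at ψ = 0.7334.
Then V = ψ·F = 0.7334·207 = 151.8 mol/h and L = F − V = 55.2 mol/h.

V = 151.8 mol/h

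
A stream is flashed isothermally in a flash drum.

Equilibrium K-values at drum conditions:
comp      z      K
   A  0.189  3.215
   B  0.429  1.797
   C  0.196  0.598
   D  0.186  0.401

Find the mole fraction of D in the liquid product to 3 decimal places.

x_D = 0.381

Iterate (Newton) starting at ψ = 0.5:
  ψ = 0.500: g = 0.1855, g' = -0.534 → ψ = 0.847
  ψ = 0.847: g = 0.0038, g' = -0.557 → ψ = 0.854
Converged at ψ = 0.854.
Compositions from xᵢ = zᵢ/(1+ψ(Kᵢ−1)), yᵢ = Kᵢxᵢ:
  A: x = 0.065, y = 0.210
  B: x = 0.255, y = 0.459
  C: x = 0.299, y = 0.179
  D: x = 0.381, y = 0.153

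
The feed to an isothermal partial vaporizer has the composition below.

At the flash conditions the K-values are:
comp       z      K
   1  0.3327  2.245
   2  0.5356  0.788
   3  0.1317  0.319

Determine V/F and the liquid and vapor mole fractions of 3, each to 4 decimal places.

Newton iteration, V/F⁰ = 0.36:
  V/F = 0.3600: g = 0.04427, g' = -0.3813 → V/F = 0.4761
  V/F = 0.4761: g = 0.00105, g' = -0.3668 → V/F = 0.4790
Converged at V/F = 0.4790.
Compositions from xᵢ = zᵢ/(1+V/F(Kᵢ−1)), yᵢ = Kᵢxᵢ:
  1: x = 0.2084, y = 0.4679
  2: x = 0.5961, y = 0.4698
  3: x = 0.1955, y = 0.0623

V/F = 0.4790, x_3 = 0.1955, y_3 = 0.0623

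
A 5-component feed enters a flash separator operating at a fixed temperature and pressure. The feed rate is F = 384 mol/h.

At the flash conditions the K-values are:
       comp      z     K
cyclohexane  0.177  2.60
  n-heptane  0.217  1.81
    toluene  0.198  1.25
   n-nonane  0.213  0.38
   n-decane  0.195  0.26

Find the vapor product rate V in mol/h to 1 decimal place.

Let ψ = V/F and solve Σ zᵢ(Kᵢ−1)/(1+ψ(Kᵢ−1)) = 0.
Check two-phase: ΣzᵢKᵢ = 1.232 > 1 and Σzᵢ/Kᵢ = 1.657 > 1, so g(0) = 0.232 > 0 and g(1) = -0.657 < 0.
Newton–Raphson from ψ = 0.5:
  ψ = 0.500: g = -0.0940, g' = -0.663 → ψ = 0.358
  ψ = 0.358: g = -0.0044, g' = -0.612 → ψ = 0.351
Converged at ψ = 0.351.
Then V = ψ·F = 0.3510·384 = 134.8 mol/h and L = F − V = 249.2 mol/h.

V = 134.8 mol/h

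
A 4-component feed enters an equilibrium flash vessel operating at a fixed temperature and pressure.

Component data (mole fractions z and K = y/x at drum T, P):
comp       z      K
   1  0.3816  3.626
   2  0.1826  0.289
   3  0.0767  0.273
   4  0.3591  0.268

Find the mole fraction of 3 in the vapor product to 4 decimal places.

Material balance + equilibrium reduce to Σ zᵢ(Kᵢ−1)/(1+β(Kᵢ−1)) = 0.
g(0) = ΣzᵢKᵢ − 1 = 0.5536 and g(1) = 1 − Σzᵢ/Kᵢ = -1.3580, so a root lies in (0, 1).
Newton iteration, β⁰ = 0.5:
  β = 0.5000: g = -0.27041, g' = -1.2928 → β = 0.2908
  β = 0.2908: g = -0.00019, g' = -1.3684 → β = 0.2907
Converged at β = 0.2907.
Compositions from xᵢ = zᵢ/(1+β(Kᵢ−1)), yᵢ = Kᵢxᵢ:
  1: x = 0.2164, y = 0.7847
  2: x = 0.2302, y = 0.0665
  3: x = 0.0973, y = 0.0266
  4: x = 0.4562, y = 0.1223

y_3 = 0.0266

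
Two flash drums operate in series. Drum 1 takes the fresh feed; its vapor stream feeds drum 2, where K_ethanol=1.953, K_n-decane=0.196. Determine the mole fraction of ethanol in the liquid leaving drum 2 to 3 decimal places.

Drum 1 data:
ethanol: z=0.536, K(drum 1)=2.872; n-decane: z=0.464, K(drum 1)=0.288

x_ethanol (drum 2) = 0.458

Drum 1:
Let ψ₁ = V/F and solve Σ zᵢ(Kᵢ−1)/(1+ψ₁(Kᵢ−1)) = 0.
Feasibility: ΣzᵢKᵢ = 1.673, Σzᵢ/Kᵢ = 1.798 — both > 1, two phases present.
Newton–Raphson from ψ₁ = 0.5:
  ψ₁ = 0.500: g = 0.0053, g' = -1.068 → ψ₁ = 0.505
Converged at ψ₁ = 0.505.
Drum-1 compositions:
  ethanol: x = 0.276, y = 0.791
  n-decane: x = 0.724, y = 0.209
Drum-2 feed = drum-1 vapor: z₂ = (0.7914, 0.2086).
Drum 2:
Material balance + equilibrium reduce to Σ zᵢ(Kᵢ−1)/(1+ψ₂(Kᵢ−1)) = 0.
g(0) = ΣzᵢKᵢ − 1 = 0.586 and g(1) = 1 − Σzᵢ/Kᵢ = -0.470, so a root lies in (0, 1).
Binary case is linear: z₁(K₁−1)(1+ψ₂(K₂−1)) + z₂(K₂−1)(1+ψ₂(K₁−1)) = 0
⇒ ψ₂ = [z₁(K₁−1)+z₂(K₂−1)] / [−(K₁−1)(K₂−1)] = 0.5864/0.7662 = 0.765
  ethanol: x = 0.458, y = 0.894
  n-decane: x = 0.542, y = 0.106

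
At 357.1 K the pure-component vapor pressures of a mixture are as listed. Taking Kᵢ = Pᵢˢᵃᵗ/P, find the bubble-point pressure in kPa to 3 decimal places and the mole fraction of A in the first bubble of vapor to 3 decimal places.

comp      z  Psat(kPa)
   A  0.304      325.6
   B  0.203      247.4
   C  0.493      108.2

Pbub = 202.547 kPa, y_A = 0.489

At the bubble point ψ → 0, so ΣzᵢKᵢ = 1 with Kᵢ = Pᵢˢᵃᵗ/P ⇒ P = ΣzᵢPᵢˢᵃᵗ.
P = 0.304·325.6 + 0.203·247.4 + 0.493·108.2 = 202.547 kPa
yᵢ = zᵢPᵢˢᵃᵗ/P ⇒ y_A = 0.304·325.6/202.547 = 0.489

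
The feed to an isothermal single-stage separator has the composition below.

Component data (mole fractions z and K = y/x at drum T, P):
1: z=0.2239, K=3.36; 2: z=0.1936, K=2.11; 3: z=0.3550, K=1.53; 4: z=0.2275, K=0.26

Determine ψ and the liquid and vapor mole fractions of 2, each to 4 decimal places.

ψ = 0.8158, x_2 = 0.1016, y_2 = 0.2144

Iterate (Newton) starting at ψ = 0.5:
  ψ = 0.5000: g = 0.26210, g' = -0.7372 → ψ = 0.8555
  ψ = 0.8555: g = -0.04411, g' = -1.1721 → ψ = 0.8179
  ψ = 0.8179: g = -0.00222, g' = -1.0587 → ψ = 0.8158
Converged at ψ = 0.8158.
Compositions from xᵢ = zᵢ/(1+ψ(Kᵢ−1)), yᵢ = Kᵢxᵢ:
  1: x = 0.0765, y = 0.2572
  2: x = 0.1016, y = 0.2144
  3: x = 0.2478, y = 0.3792
  4: x = 0.5740, y = 0.1492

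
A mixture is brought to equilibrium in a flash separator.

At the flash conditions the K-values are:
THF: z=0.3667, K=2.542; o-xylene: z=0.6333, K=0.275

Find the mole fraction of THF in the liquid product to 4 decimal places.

x_THF = 0.3198

Material balance + equilibrium reduce to Σ zᵢ(Kᵢ−1)/(1+V/F(Kᵢ−1)) = 0.
g(0) = ΣzᵢKᵢ − 1 = 0.1063 and g(1) = 1 − Σzᵢ/Kᵢ = -1.4472, so a root lies in (0, 1).
Binary case is linear: z₁(K₁−1)(1+V/F(K₂−1)) + z₂(K₂−1)(1+V/F(K₁−1)) = 0
⇒ V/F = [z₁(K₁−1)+z₂(K₂−1)] / [−(K₁−1)(K₂−1)] = 0.10631/1.11795 = 0.0951
Compositions from xᵢ = zᵢ/(1+V/F(Kᵢ−1)), yᵢ = Kᵢxᵢ:
  THF: x = 0.3198, y = 0.8129
  o-xylene: x = 0.6802, y = 0.1871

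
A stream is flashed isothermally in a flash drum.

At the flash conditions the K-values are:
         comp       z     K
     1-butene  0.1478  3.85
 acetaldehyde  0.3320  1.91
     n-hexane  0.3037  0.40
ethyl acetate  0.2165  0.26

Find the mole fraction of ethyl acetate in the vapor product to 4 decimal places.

y_ethyl acetate = 0.0754

Let β = V/F and solve Σ zᵢ(Kᵢ−1)/(1+β(Kᵢ−1)) = 0.
Check two-phase: ΣzᵢKᵢ = 1.3809 > 1 and Σzᵢ/Kᵢ = 1.8042 > 1, so g(0) = 0.3809 > 0 and g(1) = -0.8042 < 0.
Newton iteration, β⁰ = 0.31:
  β = 0.3100: g = 0.02753, g' = -0.8703 → β = 0.3416
  β = 0.3416: g = 0.00028, g' = -0.8535 → β = 0.3420
Converged at β = 0.3420.
Compositions from xᵢ = zᵢ/(1+β(Kᵢ−1)), yᵢ = Kᵢxᵢ:
  1-butene: x = 0.0749, y = 0.2882
  acetaldehyde: x = 0.2532, y = 0.4836
  n-hexane: x = 0.3821, y = 0.1528
  ethyl acetate: x = 0.2898, y = 0.0754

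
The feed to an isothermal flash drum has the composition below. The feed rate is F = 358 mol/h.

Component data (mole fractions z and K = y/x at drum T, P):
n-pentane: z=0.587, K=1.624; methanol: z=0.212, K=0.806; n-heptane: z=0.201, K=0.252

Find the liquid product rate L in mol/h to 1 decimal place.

L = 184.5 mol/h

Rachford–Rice: g(β) = Σ zᵢ(Kᵢ−1)/(1+β(Kᵢ−1)) = 0.
Check two-phase: ΣzᵢKᵢ = 1.175 > 1 and Σzᵢ/Kᵢ = 1.422 > 1, so g(0) = 0.175 > 0 and g(1) = -0.422 < 0.
Newton iteration, β⁰ = 0.5:
  β = 0.500: g = -0.0065, g' = -0.430 → β = 0.485
Converged at β = 0.485.
Then V = β·F = 0.4846·358 = 173.5 mol/h and L = F − V = 184.5 mol/h.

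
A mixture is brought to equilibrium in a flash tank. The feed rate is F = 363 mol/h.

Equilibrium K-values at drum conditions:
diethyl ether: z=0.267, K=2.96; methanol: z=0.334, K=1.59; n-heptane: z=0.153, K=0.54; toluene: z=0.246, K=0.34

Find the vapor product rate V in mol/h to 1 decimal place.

Let β = V/F and solve Σ zᵢ(Kᵢ−1)/(1+β(Kᵢ−1)) = 0.
Check two-phase: ΣzᵢKᵢ = 1.488 > 1 and Σzᵢ/Kᵢ = 1.307 > 1, so g(0) = 0.488 > 0 and g(1) = -0.307 < 0.
Iterate (Newton) starting at β = 0.36:
  β = 0.360: g = 0.1721, g' = -0.663 → β = 0.620
  β = 0.620: g = 0.0074, g' = -0.642 → β = 0.631
Converged at β = 0.631.
Then V = β·F = 0.6313·363 = 229.1 mol/h and L = F − V = 133.9 mol/h.

V = 229.1 mol/h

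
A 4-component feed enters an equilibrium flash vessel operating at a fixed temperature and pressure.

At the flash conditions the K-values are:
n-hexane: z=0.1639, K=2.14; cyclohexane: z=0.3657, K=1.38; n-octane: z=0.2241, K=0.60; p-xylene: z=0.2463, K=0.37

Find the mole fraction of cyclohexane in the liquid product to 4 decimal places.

x_cyclohexane = 0.3378

Let ψ = V/F and solve Σ zᵢ(Kᵢ−1)/(1+ψ(Kᵢ−1)) = 0.
Check two-phase: ΣzᵢKᵢ = 1.0810 > 1 and Σzᵢ/Kᵢ = 1.3808 > 1, so g(0) = 0.0810 > 0 and g(1) = -0.3808 < 0.
Iterate (Newton) starting at ψ = 0.5:
  ψ = 0.5000: g = -0.10279, g' = -0.3881 → ψ = 0.2351
  ψ = 0.2351: g = -0.00618, g' = -0.3554 → ψ = 0.2177
  ψ = 0.2177: g = 0.00001, g' = -0.3561 → ψ = 0.2178
Converged at ψ = 0.2178.
Compositions from xᵢ = zᵢ/(1+ψ(Kᵢ−1)), yᵢ = Kᵢxᵢ:
  n-hexane: x = 0.1313, y = 0.2810
  cyclohexane: x = 0.3378, y = 0.4661
  n-octane: x = 0.2455, y = 0.1473
  p-xylene: x = 0.2855, y = 0.1056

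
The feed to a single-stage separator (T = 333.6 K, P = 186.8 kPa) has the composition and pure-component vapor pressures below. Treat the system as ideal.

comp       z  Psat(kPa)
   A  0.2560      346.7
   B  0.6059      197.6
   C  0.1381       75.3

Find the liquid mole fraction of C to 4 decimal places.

x_C = 0.2714

Raoult's law: Kᵢ = Pᵢˢᵃᵗ/P = Pᵢˢᵃᵗ/186.8.
  K_A = 346.7/186.8 = 1.855996, K_B = 197.6/186.8 = 1.057816, K_C = 75.3/186.8 = 0.403105
Newton iteration, β⁰ = 0.45:
  β = 0.4500: g = 0.07964, g' = -0.1917 → β = 0.8655
  β = 0.8655: g = -0.01129, g' = -0.2743 → β = 0.8243
  β = 0.8243: g = -0.00037, g' = -0.2570 → β = 0.8229
Converged at β = 0.8229.
Compositions from xᵢ = zᵢ/(1+β(Kᵢ−1)), yᵢ = Kᵢxᵢ:
  A: x = 0.1502, y = 0.2788
  B: x = 0.5784, y = 0.6118
  C: x = 0.2714, y = 0.1094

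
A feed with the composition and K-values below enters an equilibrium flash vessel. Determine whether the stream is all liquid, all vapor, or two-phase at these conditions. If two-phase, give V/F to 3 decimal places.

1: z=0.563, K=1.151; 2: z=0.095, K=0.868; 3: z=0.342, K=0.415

ΣzᵢKᵢ = 0.872; Σzᵢ/Kᵢ = 1.423.
Since ΣzᵢKᵢ < 1 the mixture is below its bubble point — single liquid phase.

all liquid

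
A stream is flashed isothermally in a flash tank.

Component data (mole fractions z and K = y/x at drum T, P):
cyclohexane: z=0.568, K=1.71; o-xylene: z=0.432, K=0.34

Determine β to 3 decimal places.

Rachford–Rice: g(β) = Σ zᵢ(Kᵢ−1)/(1+β(Kᵢ−1)) = 0.
Feasibility: ΣzᵢKᵢ = 1.118, Σzᵢ/Kᵢ = 1.603 — both > 1, two phases present.
Newton iteration, β⁰ = 0.5:
  β = 0.500: g = -0.1279, g' = -0.575 → β = 0.278
  β = 0.278: g = -0.0122, g' = -0.482 → β = 0.252
Converged at β = 0.252.

β = 0.252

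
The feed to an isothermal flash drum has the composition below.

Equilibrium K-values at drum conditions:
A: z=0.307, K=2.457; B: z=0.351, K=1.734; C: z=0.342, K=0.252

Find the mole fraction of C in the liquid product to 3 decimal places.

x_C = 0.579

Let β = V/F and solve Σ zᵢ(Kᵢ−1)/(1+β(Kᵢ−1)) = 0.
g(0) = ΣzᵢKᵢ − 1 = 0.449 and g(1) = 1 − Σzᵢ/Kᵢ = -0.685, so a root lies in (0, 1).
Newton–Raphson from β = 0.5:
  β = 0.500: g = 0.0386, g' = -0.808 → β = 0.548
  β = 0.548: g = -0.0009, g' = -0.847 → β = 0.547
Converged at β = 0.547.
Compositions from xᵢ = zᵢ/(1+β(Kᵢ−1)), yᵢ = Kᵢxᵢ:
  A: x = 0.171, y = 0.420
  B: x = 0.250, y = 0.434
  C: x = 0.579, y = 0.146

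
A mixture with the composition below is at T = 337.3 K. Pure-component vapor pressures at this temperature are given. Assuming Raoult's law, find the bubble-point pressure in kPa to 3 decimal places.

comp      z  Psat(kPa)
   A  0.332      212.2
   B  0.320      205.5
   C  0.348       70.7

Pbub = 160.814 kPa

At the bubble point ψ → 0, so ΣzᵢKᵢ = 1 with Kᵢ = Pᵢˢᵃᵗ/P ⇒ P = ΣzᵢPᵢˢᵃᵗ.
P = 0.332·212.2 + 0.320·205.5 + 0.348·70.7 = 160.814 kPa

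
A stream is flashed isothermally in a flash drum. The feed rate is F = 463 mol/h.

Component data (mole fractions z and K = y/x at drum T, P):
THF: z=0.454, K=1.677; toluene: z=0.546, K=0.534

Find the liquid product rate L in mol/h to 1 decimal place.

Rachford–Rice: g(β) = Σ zᵢ(Kᵢ−1)/(1+β(Kᵢ−1)) = 0.
Check two-phase: ΣzᵢKᵢ = 1.053 > 1 and Σzᵢ/Kᵢ = 1.293 > 1, so g(0) = 0.053 > 0 and g(1) = -0.293 < 0.
Newton–Raphson from β = 0.62:
  β = 0.620: g = -0.1413, g' = -0.338 → β = 0.202
  β = 0.202: g = -0.0103, g' = -0.306 → β = 0.168
Converged at β = 0.168.
Then V = β·F = 0.1677·463 = 77.7 mol/h and L = F − V = 385.3 mol/h.

L = 385.3 mol/h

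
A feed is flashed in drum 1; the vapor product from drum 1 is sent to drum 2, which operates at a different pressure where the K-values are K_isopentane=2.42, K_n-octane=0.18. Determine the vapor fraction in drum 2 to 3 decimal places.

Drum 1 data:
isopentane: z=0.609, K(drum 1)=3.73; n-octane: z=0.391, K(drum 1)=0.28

V/F (drum 2) = 0.793

Drum 1:
Material balance + equilibrium reduce to Σ zᵢ(Kᵢ−1)/(1+ψ₁(Kᵢ−1)) = 0.
g(0) = ΣzᵢKᵢ − 1 = 1.381 and g(1) = 1 − Σzᵢ/Kᵢ = -0.560, so a root lies in (0, 1).
Binary case is linear: z₁(K₁−1)(1+ψ₁(K₂−1)) + z₂(K₂−1)(1+ψ₁(K₁−1)) = 0
⇒ ψ₁ = [z₁(K₁−1)+z₂(K₂−1)] / [−(K₁−1)(K₂−1)] = 1.3810/1.9656 = 0.703
Drum-1 compositions:
  isopentane: x = 0.209, y = 0.778
  n-octane: x = 0.791, y = 0.222
Drum-2 feed = drum-1 vapor: z₂ = (0.7784, 0.2216).
Drum 2:
Rachford–Rice: g(ψ₂) = Σ zᵢ(Kᵢ−1)/(1+ψ₂(Kᵢ−1)) = 0.
g(0) = ΣzᵢKᵢ − 1 = 0.924 and g(1) = 1 − Σzᵢ/Kᵢ = -0.553, so a root lies in (0, 1).
Iterate (Newton) starting at ψ₂ = 0.4:
  ψ₂ = 0.400: g = 0.4346, g' = -0.968 → ψ₂ = 0.849
  ψ₂ = 0.849: g = -0.0965, g' = -1.935 → ψ₂ = 0.799
  ψ₂ = 0.799: g = -0.0090, g' = -1.597 → ψ₂ = 0.793
Converged at ψ₂ = 0.793.
  isopentane: x = 0.366, y = 0.886
  n-octane: x = 0.634, y = 0.114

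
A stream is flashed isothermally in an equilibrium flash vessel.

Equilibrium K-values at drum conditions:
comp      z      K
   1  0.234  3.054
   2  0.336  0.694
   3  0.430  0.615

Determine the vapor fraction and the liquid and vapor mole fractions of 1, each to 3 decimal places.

ψ = 0.294, x_1 = 0.146, y_1 = 0.446

Newton–Raphson from ψ = 0.68:
  ψ = 0.680: g = -0.1536, g' = -0.339 → ψ = 0.227
  ψ = 0.227: g = 0.0359, g' = -0.572 → ψ = 0.290
  ψ = 0.290: g = 0.0021, g' = -0.507 → ψ = 0.294
Converged at ψ = 0.294.
Compositions from xᵢ = zᵢ/(1+ψ(Kᵢ−1)), yᵢ = Kᵢxᵢ:
  1: x = 0.146, y = 0.446
  2: x = 0.369, y = 0.256
  3: x = 0.485, y = 0.298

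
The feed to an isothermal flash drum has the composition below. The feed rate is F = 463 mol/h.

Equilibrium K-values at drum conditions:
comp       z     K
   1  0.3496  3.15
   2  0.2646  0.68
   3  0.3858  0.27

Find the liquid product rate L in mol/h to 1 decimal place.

Rachford–Rice: g(ψ) = Σ zᵢ(Kᵢ−1)/(1+ψ(Kᵢ−1)) = 0.
Check two-phase: ΣzᵢKᵢ = 1.3853 > 1 and Σzᵢ/Kᵢ = 1.9290 > 1, so g(0) = 0.3853 > 0 and g(1) = -0.9290 < 0.
Newton–Raphson from ψ = 0.5:
  ψ = 0.5000: g = -0.18208, g' = -0.9236 → ψ = 0.3029
  ψ = 0.3029: g = -0.00011, g' = -0.9648 → ψ = 0.3027
Converged at ψ = 0.3027.
Then V = ψ·F = 0.3027·463 = 140.2 mol/h and L = F − V = 322.8 mol/h.

L = 322.8 mol/h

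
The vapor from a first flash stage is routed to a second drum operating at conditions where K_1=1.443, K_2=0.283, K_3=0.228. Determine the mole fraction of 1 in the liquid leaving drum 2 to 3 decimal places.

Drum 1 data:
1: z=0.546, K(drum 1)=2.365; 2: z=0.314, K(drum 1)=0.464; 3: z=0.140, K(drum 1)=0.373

x_1 (drum 2) = 0.623

Drum 1:
Let ψ₁ = V/F and solve Σ zᵢ(Kᵢ−1)/(1+ψ₁(Kᵢ−1)) = 0.
g(0) = ΣzᵢKᵢ − 1 = 0.489 and g(1) = 1 − Σzᵢ/Kᵢ = -0.283, so a root lies in (0, 1).
Iterate (Newton) starting at ψ₁ = 0.5:
  ψ₁ = 0.500: g = 0.0852, g' = -0.645 → ψ₁ = 0.632
Converged at ψ₁ = 0.632.
Drum-1 compositions:
  1: x = 0.293, y = 0.693
  2: x = 0.475, y = 0.220
  3: x = 0.232, y = 0.087
Drum-2 feed = drum-1 vapor: z₂ = (0.6931, 0.2204, 0.0865).
Drum 2:
Newton iteration, ψ₂⁰ = 0.5:
  ψ₂ = 0.500: g = -0.1038, g' = -0.503 → ψ₂ = 0.294
  ψ₂ = 0.294: g = -0.0149, g' = -0.375 → ψ₂ = 0.254
  ψ₂ = 0.254: g = -0.0003, g' = -0.359 → ψ₂ = 0.253
Converged at ψ₂ = 0.253.
  1: x = 0.623, y = 0.899
  2: x = 0.269, y = 0.076
  3: x = 0.108, y = 0.025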